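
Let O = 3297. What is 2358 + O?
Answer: 5655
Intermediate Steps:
2358 + O = 2358 + 3297 = 5655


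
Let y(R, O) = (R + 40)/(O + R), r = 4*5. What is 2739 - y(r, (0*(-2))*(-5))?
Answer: 2736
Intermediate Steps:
r = 20
y(R, O) = (40 + R)/(O + R)
2739 - y(r, (0*(-2))*(-5)) = 2739 - (40 + 20)/((0*(-2))*(-5) + 20) = 2739 - 60/(0*(-5) + 20) = 2739 - 60/(0 + 20) = 2739 - 60/20 = 2739 - 1*3 = 2739 - 3 = 2736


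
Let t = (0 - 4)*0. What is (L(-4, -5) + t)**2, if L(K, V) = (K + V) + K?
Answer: 169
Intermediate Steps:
L(K, V) = V + 2*K
t = 0 (t = -4*0 = 0)
(L(-4, -5) + t)**2 = ((-5 + 2*(-4)) + 0)**2 = ((-5 - 8) + 0)**2 = (-13 + 0)**2 = (-13)**2 = 169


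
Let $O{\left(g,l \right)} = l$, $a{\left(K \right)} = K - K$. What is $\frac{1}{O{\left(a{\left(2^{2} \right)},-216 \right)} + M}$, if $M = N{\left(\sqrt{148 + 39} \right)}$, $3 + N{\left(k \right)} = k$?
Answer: $- \frac{219}{47774} - \frac{\sqrt{187}}{47774} \approx -0.0048703$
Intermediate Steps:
$N{\left(k \right)} = -3 + k$
$a{\left(K \right)} = 0$
$M = -3 + \sqrt{187}$ ($M = -3 + \sqrt{148 + 39} = -3 + \sqrt{187} \approx 10.675$)
$\frac{1}{O{\left(a{\left(2^{2} \right)},-216 \right)} + M} = \frac{1}{-216 - \left(3 - \sqrt{187}\right)} = \frac{1}{-219 + \sqrt{187}}$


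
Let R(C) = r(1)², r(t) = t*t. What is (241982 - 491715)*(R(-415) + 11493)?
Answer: -2870431102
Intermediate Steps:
r(t) = t²
R(C) = 1 (R(C) = (1²)² = 1² = 1)
(241982 - 491715)*(R(-415) + 11493) = (241982 - 491715)*(1 + 11493) = -249733*11494 = -2870431102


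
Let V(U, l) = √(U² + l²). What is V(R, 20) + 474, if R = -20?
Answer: 474 + 20*√2 ≈ 502.28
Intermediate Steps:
V(R, 20) + 474 = √((-20)² + 20²) + 474 = √(400 + 400) + 474 = √800 + 474 = 20*√2 + 474 = 474 + 20*√2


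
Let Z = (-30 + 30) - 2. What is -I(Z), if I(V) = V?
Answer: 2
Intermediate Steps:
Z = -2 (Z = 0 - 2 = -2)
-I(Z) = -1*(-2) = 2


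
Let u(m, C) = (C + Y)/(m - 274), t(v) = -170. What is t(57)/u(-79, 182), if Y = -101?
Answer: 60010/81 ≈ 740.86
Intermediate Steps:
u(m, C) = (-101 + C)/(-274 + m) (u(m, C) = (C - 101)/(m - 274) = (-101 + C)/(-274 + m))
t(57)/u(-79, 182) = -170*(-274 - 79)/(-101 + 182) = -170/(81/(-353)) = -170/((-1/353*81)) = -170/(-81/353) = -170*(-353/81) = 60010/81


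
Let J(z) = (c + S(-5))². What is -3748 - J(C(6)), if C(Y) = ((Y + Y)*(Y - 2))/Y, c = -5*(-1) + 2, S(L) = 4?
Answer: -3869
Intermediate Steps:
c = 7 (c = 5 + 2 = 7)
C(Y) = -4 + 2*Y (C(Y) = ((2*Y)*(-2 + Y))/Y = (2*Y*(-2 + Y))/Y = -4 + 2*Y)
J(z) = 121 (J(z) = (7 + 4)² = 11² = 121)
-3748 - J(C(6)) = -3748 - 1*121 = -3748 - 121 = -3869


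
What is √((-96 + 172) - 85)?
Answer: 3*I ≈ 3.0*I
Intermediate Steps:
√((-96 + 172) - 85) = √(76 - 85) = √(-9) = 3*I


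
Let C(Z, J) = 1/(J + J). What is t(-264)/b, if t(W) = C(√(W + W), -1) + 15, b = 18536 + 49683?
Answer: 29/136438 ≈ 0.00021255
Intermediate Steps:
C(Z, J) = 1/(2*J)
b = 68219
t(W) = 29/2 (t(W) = (½)/(-1) + 15 = (½)*(-1) + 15 = -½ + 15 = 29/2)
t(-264)/b = (29/2)/68219 = (29/2)*(1/68219) = 29/136438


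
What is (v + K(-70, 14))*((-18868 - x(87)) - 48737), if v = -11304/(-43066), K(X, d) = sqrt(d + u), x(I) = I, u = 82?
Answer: -382595184/21533 - 270768*sqrt(6) ≈ -6.8101e+5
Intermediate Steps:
K(X, d) = sqrt(82 + d) (K(X, d) = sqrt(d + 82) = sqrt(82 + d))
v = 5652/21533 (v = -11304*(-1/43066) = 5652/21533 ≈ 0.26248)
(v + K(-70, 14))*((-18868 - x(87)) - 48737) = (5652/21533 + sqrt(82 + 14))*((-18868 - 1*87) - 48737) = (5652/21533 + sqrt(96))*((-18868 - 87) - 48737) = (5652/21533 + 4*sqrt(6))*(-18955 - 48737) = (5652/21533 + 4*sqrt(6))*(-67692) = -382595184/21533 - 270768*sqrt(6)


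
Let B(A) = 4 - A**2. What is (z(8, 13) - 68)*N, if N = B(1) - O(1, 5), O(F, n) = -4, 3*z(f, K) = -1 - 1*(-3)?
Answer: -1414/3 ≈ -471.33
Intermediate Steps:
z(f, K) = 2/3 (z(f, K) = (-1 - 1*(-3))/3 = (-1 + 3)/3 = (1/3)*2 = 2/3)
N = 7 (N = (4 - 1*1**2) - 1*(-4) = (4 - 1*1) + 4 = (4 - 1) + 4 = 3 + 4 = 7)
(z(8, 13) - 68)*N = (2/3 - 68)*7 = -202/3*7 = -1414/3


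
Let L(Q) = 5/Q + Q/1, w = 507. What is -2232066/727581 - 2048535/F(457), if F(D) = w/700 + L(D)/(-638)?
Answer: -16900017593382102094/65731365229 ≈ -2.5711e+8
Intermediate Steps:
L(Q) = Q + 5/Q (L(Q) = 5/Q + Q*1 = 5/Q + Q = Q + 5/Q)
F(D) = 507/700 - 5/(638*D) - D/638 (F(D) = 507/700 + (D + 5/D)/(-638) = 507*(1/700) + (D + 5/D)*(-1/638) = 507/700 + (-5/(638*D) - D/638) = 507/700 - 5/(638*D) - D/638)
-2232066/727581 - 2048535/F(457) = -2232066/727581 - 2048535/(507/700 - 5/638/457 - 1/638*457) = -2232066*1/727581 - 2048535/(507/700 - 5/638*1/457 - 457/638) = -744022/242527 - 2048535/(507/700 - 5/291566 - 457/638) = -744022/242527 - 2048535/813081/102048100 = -744022/242527 - 2048535*102048100/813081 = -744022/242527 - 69683034844500/271027 = -16900017593382102094/65731365229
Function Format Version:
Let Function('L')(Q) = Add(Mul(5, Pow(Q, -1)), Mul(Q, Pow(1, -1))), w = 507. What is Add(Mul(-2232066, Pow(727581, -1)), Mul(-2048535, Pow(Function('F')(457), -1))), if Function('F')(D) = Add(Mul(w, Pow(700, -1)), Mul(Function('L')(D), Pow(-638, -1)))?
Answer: Rational(-16900017593382102094, 65731365229) ≈ -2.5711e+8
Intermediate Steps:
Function('L')(Q) = Add(Q, Mul(5, Pow(Q, -1))) (Function('L')(Q) = Add(Mul(5, Pow(Q, -1)), Mul(Q, 1)) = Add(Mul(5, Pow(Q, -1)), Q) = Add(Q, Mul(5, Pow(Q, -1))))
Function('F')(D) = Add(Rational(507, 700), Mul(Rational(-5, 638), Pow(D, -1)), Mul(Rational(-1, 638), D)) (Function('F')(D) = Add(Mul(507, Pow(700, -1)), Mul(Add(D, Mul(5, Pow(D, -1))), Pow(-638, -1))) = Add(Mul(507, Rational(1, 700)), Mul(Add(D, Mul(5, Pow(D, -1))), Rational(-1, 638))) = Add(Rational(507, 700), Add(Mul(Rational(-5, 638), Pow(D, -1)), Mul(Rational(-1, 638), D))) = Add(Rational(507, 700), Mul(Rational(-5, 638), Pow(D, -1)), Mul(Rational(-1, 638), D)))
Add(Mul(-2232066, Pow(727581, -1)), Mul(-2048535, Pow(Function('F')(457), -1))) = Add(Mul(-2232066, Pow(727581, -1)), Mul(-2048535, Pow(Add(Rational(507, 700), Mul(Rational(-5, 638), Pow(457, -1)), Mul(Rational(-1, 638), 457)), -1))) = Add(Mul(-2232066, Rational(1, 727581)), Mul(-2048535, Pow(Add(Rational(507, 700), Mul(Rational(-5, 638), Rational(1, 457)), Rational(-457, 638)), -1))) = Add(Rational(-744022, 242527), Mul(-2048535, Pow(Add(Rational(507, 700), Rational(-5, 291566), Rational(-457, 638)), -1))) = Add(Rational(-744022, 242527), Mul(-2048535, Pow(Rational(813081, 102048100), -1))) = Add(Rational(-744022, 242527), Mul(-2048535, Rational(102048100, 813081))) = Add(Rational(-744022, 242527), Rational(-69683034844500, 271027)) = Rational(-16900017593382102094, 65731365229)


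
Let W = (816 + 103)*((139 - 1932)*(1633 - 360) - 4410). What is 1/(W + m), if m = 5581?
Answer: -1/2101654600 ≈ -4.7582e-10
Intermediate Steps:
W = -2101660181 (W = 919*(-1793*1273 - 4410) = 919*(-2282489 - 4410) = 919*(-2286899) = -2101660181)
1/(W + m) = 1/(-2101660181 + 5581) = 1/(-2101654600) = -1/2101654600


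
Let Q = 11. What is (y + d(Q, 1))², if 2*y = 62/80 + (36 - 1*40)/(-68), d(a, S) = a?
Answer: 241087729/1849600 ≈ 130.35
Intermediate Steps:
y = 567/1360 (y = (62/80 + (36 - 1*40)/(-68))/2 = (62*(1/80) + (36 - 40)*(-1/68))/2 = (31/40 - 4*(-1/68))/2 = (31/40 + 1/17)/2 = (½)*(567/680) = 567/1360 ≈ 0.41691)
(y + d(Q, 1))² = (567/1360 + 11)² = (15527/1360)² = 241087729/1849600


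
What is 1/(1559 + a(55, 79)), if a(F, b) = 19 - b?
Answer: 1/1499 ≈ 0.00066711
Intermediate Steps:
1/(1559 + a(55, 79)) = 1/(1559 + (19 - 1*79)) = 1/(1559 + (19 - 79)) = 1/(1559 - 60) = 1/1499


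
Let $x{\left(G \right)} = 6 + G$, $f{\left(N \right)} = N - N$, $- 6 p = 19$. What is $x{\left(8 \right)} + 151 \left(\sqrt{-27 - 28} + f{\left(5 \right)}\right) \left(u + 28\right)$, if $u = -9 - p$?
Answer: $14 + \frac{20083 i \sqrt{55}}{6} \approx 14.0 + 24823.0 i$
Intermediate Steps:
$p = - \frac{19}{6}$ ($p = \left(- \frac{1}{6}\right) 19 = - \frac{19}{6} \approx -3.1667$)
$f{\left(N \right)} = 0$
$u = - \frac{35}{6}$ ($u = -9 - - \frac{19}{6} = -9 + \frac{19}{6} = - \frac{35}{6} \approx -5.8333$)
$x{\left(8 \right)} + 151 \left(\sqrt{-27 - 28} + f{\left(5 \right)}\right) \left(u + 28\right) = \left(6 + 8\right) + 151 \left(\sqrt{-27 - 28} + 0\right) \left(- \frac{35}{6} + 28\right) = 14 + 151 \left(\sqrt{-55} + 0\right) \frac{133}{6} = 14 + 151 \left(i \sqrt{55} + 0\right) \frac{133}{6} = 14 + 151 i \sqrt{55} \cdot \frac{133}{6} = 14 + 151 \frac{133 i \sqrt{55}}{6} = 14 + \frac{20083 i \sqrt{55}}{6}$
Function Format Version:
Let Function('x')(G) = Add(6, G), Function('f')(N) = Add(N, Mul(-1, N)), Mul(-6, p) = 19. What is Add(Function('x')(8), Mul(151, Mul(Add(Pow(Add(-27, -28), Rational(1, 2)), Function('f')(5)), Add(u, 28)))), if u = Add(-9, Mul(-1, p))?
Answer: Add(14, Mul(Rational(20083, 6), I, Pow(55, Rational(1, 2)))) ≈ Add(14.000, Mul(24823., I))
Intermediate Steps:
p = Rational(-19, 6) (p = Mul(Rational(-1, 6), 19) = Rational(-19, 6) ≈ -3.1667)
Function('f')(N) = 0
u = Rational(-35, 6) (u = Add(-9, Mul(-1, Rational(-19, 6))) = Add(-9, Rational(19, 6)) = Rational(-35, 6) ≈ -5.8333)
Add(Function('x')(8), Mul(151, Mul(Add(Pow(Add(-27, -28), Rational(1, 2)), Function('f')(5)), Add(u, 28)))) = Add(Add(6, 8), Mul(151, Mul(Add(Pow(Add(-27, -28), Rational(1, 2)), 0), Add(Rational(-35, 6), 28)))) = Add(14, Mul(151, Mul(Add(Pow(-55, Rational(1, 2)), 0), Rational(133, 6)))) = Add(14, Mul(151, Mul(Add(Mul(I, Pow(55, Rational(1, 2))), 0), Rational(133, 6)))) = Add(14, Mul(151, Mul(Mul(I, Pow(55, Rational(1, 2))), Rational(133, 6)))) = Add(14, Mul(151, Mul(Rational(133, 6), I, Pow(55, Rational(1, 2))))) = Add(14, Mul(Rational(20083, 6), I, Pow(55, Rational(1, 2))))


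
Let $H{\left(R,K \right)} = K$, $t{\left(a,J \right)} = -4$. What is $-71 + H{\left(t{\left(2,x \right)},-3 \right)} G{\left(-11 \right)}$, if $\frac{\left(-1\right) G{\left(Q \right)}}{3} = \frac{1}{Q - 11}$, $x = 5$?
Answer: $- \frac{1571}{22} \approx -71.409$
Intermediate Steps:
$G{\left(Q \right)} = - \frac{3}{-11 + Q}$ ($G{\left(Q \right)} = - \frac{3}{Q - 11} = - \frac{3}{-11 + Q}$)
$-71 + H{\left(t{\left(2,x \right)},-3 \right)} G{\left(-11 \right)} = -71 - 3 \left(- \frac{3}{-11 - 11}\right) = -71 - 3 \left(- \frac{3}{-22}\right) = -71 - 3 \left(\left(-3\right) \left(- \frac{1}{22}\right)\right) = -71 - \frac{9}{22} = - \frac{1571}{22}$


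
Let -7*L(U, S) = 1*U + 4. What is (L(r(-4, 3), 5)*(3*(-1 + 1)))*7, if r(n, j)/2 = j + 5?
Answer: 0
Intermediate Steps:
r(n, j) = 10 + 2*j (r(n, j) = 2*(j + 5) = 2*(5 + j) = 10 + 2*j)
L(U, S) = -4/7 - U/7 (L(U, S) = -(1*U + 4)/7 = -(U + 4)/7 = -(4 + U)/7 = -4/7 - U/7)
(L(r(-4, 3), 5)*(3*(-1 + 1)))*7 = ((-4/7 - (10 + 2*3)/7)*(3*(-1 + 1)))*7 = ((-4/7 - (10 + 6)/7)*(3*0))*7 = ((-4/7 - ⅐*16)*0)*7 = ((-4/7 - 16/7)*0)*7 = -20/7*0*7 = 0*7 = 0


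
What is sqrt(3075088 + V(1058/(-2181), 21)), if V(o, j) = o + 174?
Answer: 2*sqrt(3657071009721)/2181 ≈ 1753.6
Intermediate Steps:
V(o, j) = 174 + o
sqrt(3075088 + V(1058/(-2181), 21)) = sqrt(3075088 + (174 + 1058/(-2181))) = sqrt(3075088 + (174 + 1058*(-1/2181))) = sqrt(3075088 + (174 - 1058/2181)) = sqrt(3075088 + 378436/2181) = sqrt(6707145364/2181) = 2*sqrt(3657071009721)/2181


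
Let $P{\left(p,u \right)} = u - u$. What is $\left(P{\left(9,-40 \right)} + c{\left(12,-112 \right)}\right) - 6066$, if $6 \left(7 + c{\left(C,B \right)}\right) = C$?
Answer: $-6071$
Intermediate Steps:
$P{\left(p,u \right)} = 0$
$c{\left(C,B \right)} = -7 + \frac{C}{6}$
$\left(P{\left(9,-40 \right)} + c{\left(12,-112 \right)}\right) - 6066 = \left(0 + \left(-7 + \frac{1}{6} \cdot 12\right)\right) - 6066 = \left(0 + \left(-7 + 2\right)\right) - 6066 = \left(0 - 5\right) - 6066 = -5 - 6066 = -6071$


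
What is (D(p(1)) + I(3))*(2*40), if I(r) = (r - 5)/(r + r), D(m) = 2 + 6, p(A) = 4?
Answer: 1840/3 ≈ 613.33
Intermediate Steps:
D(m) = 8
I(r) = (-5 + r)/(2*r) (I(r) = (-5 + r)/((2*r)) = (-5 + r)*(1/(2*r)) = (-5 + r)/(2*r))
(D(p(1)) + I(3))*(2*40) = (8 + (½)*(-5 + 3)/3)*(2*40) = (8 + (½)*(⅓)*(-2))*80 = (8 - ⅓)*80 = (23/3)*80 = 1840/3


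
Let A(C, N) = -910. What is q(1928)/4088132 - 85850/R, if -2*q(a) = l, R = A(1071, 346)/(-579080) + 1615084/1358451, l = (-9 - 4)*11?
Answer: -1781213815162040198111/24700204292308472 ≈ -72113.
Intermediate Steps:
l = -143 (l = -13*11 = -143)
R = 3020964623/2537586468 (R = -910/(-579080) + 1615084/1358451 = -910*(-1/579080) + 1615084*(1/1358451) = 91/57908 + 1615084/1358451 = 3020964623/2537586468 ≈ 1.1905)
q(a) = 143/2 (q(a) = -1/2*(-143) = 143/2)
q(1928)/4088132 - 85850/R = (143/2)/4088132 - 85850/3020964623/2537586468 = (143/2)*(1/4088132) - 85850*2537586468/3020964623 = 143/8176264 - 217851798277800/3020964623 = -1781213815162040198111/24700204292308472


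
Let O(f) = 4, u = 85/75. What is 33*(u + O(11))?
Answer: 847/5 ≈ 169.40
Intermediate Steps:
u = 17/15 (u = 85*(1/75) = 17/15 ≈ 1.1333)
33*(u + O(11)) = 33*(17/15 + 4) = 33*(77/15) = 847/5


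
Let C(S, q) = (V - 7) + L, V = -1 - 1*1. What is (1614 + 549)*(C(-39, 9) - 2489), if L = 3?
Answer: -5396685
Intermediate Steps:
V = -2 (V = -1 - 1 = -2)
C(S, q) = -6 (C(S, q) = (-2 - 7) + 3 = -9 + 3 = -6)
(1614 + 549)*(C(-39, 9) - 2489) = (1614 + 549)*(-6 - 2489) = 2163*(-2495) = -5396685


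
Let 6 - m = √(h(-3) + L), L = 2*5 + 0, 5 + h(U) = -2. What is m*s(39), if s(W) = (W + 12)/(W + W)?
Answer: 51/13 - 17*√3/26 ≈ 2.7906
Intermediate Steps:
h(U) = -7 (h(U) = -5 - 2 = -7)
s(W) = (12 + W)/(2*W) (s(W) = (12 + W)/((2*W)) = (12 + W)*(1/(2*W)) = (12 + W)/(2*W))
L = 10 (L = 10 + 0 = 10)
m = 6 - √3 (m = 6 - √(-7 + 10) = 6 - √3 ≈ 4.2680)
m*s(39) = (6 - √3)*((½)*(12 + 39)/39) = (6 - √3)*((½)*(1/39)*51) = (6 - √3)*(17/26) = 51/13 - 17*√3/26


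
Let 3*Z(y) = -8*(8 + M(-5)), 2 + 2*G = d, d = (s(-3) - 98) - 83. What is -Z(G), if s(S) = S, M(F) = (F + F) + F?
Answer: -56/3 ≈ -18.667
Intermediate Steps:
M(F) = 3*F (M(F) = 2*F + F = 3*F)
d = -184 (d = (-3 - 98) - 83 = -101 - 83 = -184)
G = -93 (G = -1 + (½)*(-184) = -1 - 92 = -93)
Z(y) = 56/3 (Z(y) = (-8*(8 + 3*(-5)))/3 = (-8*(8 - 15))/3 = (-8*(-7))/3 = (⅓)*56 = 56/3)
-Z(G) = -1*56/3 = -56/3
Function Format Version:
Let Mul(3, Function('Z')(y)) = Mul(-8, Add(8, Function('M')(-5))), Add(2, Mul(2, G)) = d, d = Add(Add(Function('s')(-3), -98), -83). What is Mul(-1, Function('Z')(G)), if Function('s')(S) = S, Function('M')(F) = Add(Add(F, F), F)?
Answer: Rational(-56, 3) ≈ -18.667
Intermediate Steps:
Function('M')(F) = Mul(3, F) (Function('M')(F) = Add(Mul(2, F), F) = Mul(3, F))
d = -184 (d = Add(Add(-3, -98), -83) = Add(-101, -83) = -184)
G = -93 (G = Add(-1, Mul(Rational(1, 2), -184)) = Add(-1, -92) = -93)
Function('Z')(y) = Rational(56, 3) (Function('Z')(y) = Mul(Rational(1, 3), Mul(-8, Add(8, Mul(3, -5)))) = Mul(Rational(1, 3), Mul(-8, Add(8, -15))) = Mul(Rational(1, 3), Mul(-8, -7)) = Mul(Rational(1, 3), 56) = Rational(56, 3))
Mul(-1, Function('Z')(G)) = Mul(-1, Rational(56, 3)) = Rational(-56, 3)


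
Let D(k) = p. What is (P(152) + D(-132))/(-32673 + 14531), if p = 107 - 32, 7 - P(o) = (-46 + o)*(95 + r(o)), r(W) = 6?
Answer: 5312/9071 ≈ 0.58560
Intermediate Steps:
P(o) = 4653 - 101*o (P(o) = 7 - (-46 + o)*(95 + 6) = 7 - (-46 + o)*101 = 7 - (-4646 + 101*o) = 7 + (4646 - 101*o) = 4653 - 101*o)
p = 75
D(k) = 75
(P(152) + D(-132))/(-32673 + 14531) = ((4653 - 101*152) + 75)/(-32673 + 14531) = ((4653 - 15352) + 75)/(-18142) = (-10699 + 75)*(-1/18142) = -10624*(-1/18142) = 5312/9071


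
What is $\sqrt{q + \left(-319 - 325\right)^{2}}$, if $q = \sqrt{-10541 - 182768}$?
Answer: $\sqrt{414736 + i \sqrt{193309}} \approx 644.0 + 0.341 i$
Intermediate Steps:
$q = i \sqrt{193309}$ ($q = \sqrt{-193309} = i \sqrt{193309} \approx 439.67 i$)
$\sqrt{q + \left(-319 - 325\right)^{2}} = \sqrt{i \sqrt{193309} + \left(-319 - 325\right)^{2}} = \sqrt{i \sqrt{193309} + \left(-644\right)^{2}} = \sqrt{i \sqrt{193309} + 414736} = \sqrt{414736 + i \sqrt{193309}}$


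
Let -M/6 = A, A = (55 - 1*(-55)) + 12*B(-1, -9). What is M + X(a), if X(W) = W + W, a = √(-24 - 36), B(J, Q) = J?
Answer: -588 + 4*I*√15 ≈ -588.0 + 15.492*I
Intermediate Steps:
a = 2*I*√15 (a = √(-60) = 2*I*√15 ≈ 7.746*I)
A = 98 (A = (55 - 1*(-55)) + 12*(-1) = (55 + 55) - 12 = 110 - 12 = 98)
X(W) = 2*W
M = -588 (M = -6*98 = -588)
M + X(a) = -588 + 2*(2*I*√15) = -588 + 4*I*√15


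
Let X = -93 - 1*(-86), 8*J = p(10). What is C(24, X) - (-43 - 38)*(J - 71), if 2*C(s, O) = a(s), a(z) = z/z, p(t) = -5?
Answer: -46409/8 ≈ -5801.1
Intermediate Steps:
J = -5/8 (J = (⅛)*(-5) = -5/8 ≈ -0.62500)
X = -7 (X = -93 + 86 = -7)
a(z) = 1
C(s, O) = ½ (C(s, O) = (½)*1 = ½)
C(24, X) - (-43 - 38)*(J - 71) = ½ - (-43 - 38)*(-5/8 - 71) = ½ - (-81)*(-573)/8 = ½ - 1*46413/8 = ½ - 46413/8 = -46409/8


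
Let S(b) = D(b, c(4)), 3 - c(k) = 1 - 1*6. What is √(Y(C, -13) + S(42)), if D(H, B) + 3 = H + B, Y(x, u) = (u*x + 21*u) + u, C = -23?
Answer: 2*√15 ≈ 7.7460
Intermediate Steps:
c(k) = 8 (c(k) = 3 - (1 - 1*6) = 3 - (1 - 6) = 3 - 1*(-5) = 3 + 5 = 8)
Y(x, u) = 22*u + u*x (Y(x, u) = (21*u + u*x) + u = 22*u + u*x)
D(H, B) = -3 + B + H (D(H, B) = -3 + (H + B) = -3 + (B + H) = -3 + B + H)
S(b) = 5 + b (S(b) = -3 + 8 + b = 5 + b)
√(Y(C, -13) + S(42)) = √(-13*(22 - 23) + (5 + 42)) = √(-13*(-1) + 47) = √(13 + 47) = √60 = 2*√15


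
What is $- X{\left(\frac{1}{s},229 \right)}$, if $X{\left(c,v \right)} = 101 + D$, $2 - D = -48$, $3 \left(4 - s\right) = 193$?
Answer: $-151$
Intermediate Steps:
$s = - \frac{181}{3}$ ($s = 4 - \frac{193}{3} = - \frac{181}{3} \approx -60.333$)
$D = 50$ ($D = 2 - -48 = 2 + 48 = 50$)
$X{\left(c,v \right)} = 151$ ($X{\left(c,v \right)} = 101 + 50 = 151$)
$- X{\left(\frac{1}{s},229 \right)} = \left(-1\right) 151 = -151$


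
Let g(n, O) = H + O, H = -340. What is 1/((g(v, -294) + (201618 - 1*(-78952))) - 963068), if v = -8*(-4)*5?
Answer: -1/683132 ≈ -1.4638e-6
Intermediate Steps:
v = 160 (v = 32*5 = 160)
g(n, O) = -340 + O
1/((g(v, -294) + (201618 - 1*(-78952))) - 963068) = 1/(((-340 - 294) + (201618 - 1*(-78952))) - 963068) = 1/((-634 + (201618 + 78952)) - 963068) = 1/((-634 + 280570) - 963068) = 1/(279936 - 963068) = 1/(-683132) = -1/683132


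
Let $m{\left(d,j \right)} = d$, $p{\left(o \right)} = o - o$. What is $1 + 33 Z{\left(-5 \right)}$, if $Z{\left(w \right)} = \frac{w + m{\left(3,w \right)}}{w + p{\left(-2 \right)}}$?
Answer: $\frac{71}{5} \approx 14.2$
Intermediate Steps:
$p{\left(o \right)} = 0$
$Z{\left(w \right)} = \frac{3 + w}{w}$ ($Z{\left(w \right)} = \frac{w + 3}{w + 0} = \frac{3 + w}{w}$)
$1 + 33 Z{\left(-5 \right)} = 1 + 33 \frac{3 - 5}{-5} = 1 + 33 \left(\left(- \frac{1}{5}\right) \left(-2\right)\right) = 1 + 33 \cdot \frac{2}{5} = 1 + \frac{66}{5} = \frac{71}{5}$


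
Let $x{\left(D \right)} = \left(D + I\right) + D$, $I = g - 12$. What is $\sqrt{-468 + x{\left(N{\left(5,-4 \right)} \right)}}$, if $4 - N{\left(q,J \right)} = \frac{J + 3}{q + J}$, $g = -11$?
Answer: $i \sqrt{481} \approx 21.932 i$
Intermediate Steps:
$I = -23$ ($I = -11 - 12 = -23$)
$N{\left(q,J \right)} = 4 - \frac{3 + J}{J + q}$ ($N{\left(q,J \right)} = 4 - \frac{J + 3}{q + J} = 4 - \frac{3 + J}{J + q}$)
$x{\left(D \right)} = -23 + 2 D$ ($x{\left(D \right)} = \left(D - 23\right) + D = \left(-23 + D\right) + D = -23 + 2 D$)
$\sqrt{-468 + x{\left(N{\left(5,-4 \right)} \right)}} = \sqrt{-468 - \left(23 - 2 \frac{-3 + 3 \left(-4\right) + 4 \cdot 5}{-4 + 5}\right)} = \sqrt{-468 - \left(23 - 2 \frac{-3 - 12 + 20}{1}\right)} = \sqrt{-468 - \left(23 - 2 \cdot 1 \cdot 5\right)} = \sqrt{-468 + \left(-23 + 2 \cdot 5\right)} = \sqrt{-468 + \left(-23 + 10\right)} = \sqrt{-468 - 13} = \sqrt{-481} = i \sqrt{481}$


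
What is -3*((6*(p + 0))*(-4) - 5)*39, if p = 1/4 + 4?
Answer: 12519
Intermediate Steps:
p = 17/4 (p = (1/4)*1 + 4 = 1/4 + 4 = 17/4 ≈ 4.2500)
-3*((6*(p + 0))*(-4) - 5)*39 = -3*((6*(17/4 + 0))*(-4) - 5)*39 = -3*((6*(17/4))*(-4) - 5)*39 = -3*((51/2)*(-4) - 5)*39 = -3*(-102 - 5)*39 = -3*(-107)*39 = 321*39 = 12519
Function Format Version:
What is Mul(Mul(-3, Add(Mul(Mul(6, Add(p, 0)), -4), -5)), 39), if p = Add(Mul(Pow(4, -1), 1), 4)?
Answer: 12519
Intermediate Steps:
p = Rational(17, 4) (p = Add(Mul(Rational(1, 4), 1), 4) = Add(Rational(1, 4), 4) = Rational(17, 4) ≈ 4.2500)
Mul(Mul(-3, Add(Mul(Mul(6, Add(p, 0)), -4), -5)), 39) = Mul(Mul(-3, Add(Mul(Mul(6, Add(Rational(17, 4), 0)), -4), -5)), 39) = Mul(Mul(-3, Add(Mul(Mul(6, Rational(17, 4)), -4), -5)), 39) = Mul(Mul(-3, Add(Mul(Rational(51, 2), -4), -5)), 39) = Mul(Mul(-3, Add(-102, -5)), 39) = Mul(Mul(-3, -107), 39) = Mul(321, 39) = 12519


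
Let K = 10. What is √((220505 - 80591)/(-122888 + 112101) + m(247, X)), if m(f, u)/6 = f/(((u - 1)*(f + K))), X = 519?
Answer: I*√136351099269786135/102573583 ≈ 3.5999*I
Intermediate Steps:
m(f, u) = 6*f/((-1 + u)*(10 + f)) (m(f, u) = 6*(f/(((u - 1)*(f + 10)))) = 6*(f/(((-1 + u)*(10 + f)))) = 6*(f*(1/((-1 + u)*(10 + f)))) = 6*(f/((-1 + u)*(10 + f))) = 6*f/((-1 + u)*(10 + f)))
√((220505 - 80591)/(-122888 + 112101) + m(247, X)) = √((220505 - 80591)/(-122888 + 112101) + 6*247/(-10 - 1*247 + 10*519 + 247*519)) = √(139914/(-10787) + 6*247/(-10 - 247 + 5190 + 128193)) = √(139914*(-1/10787) + 6*247/133126) = √(-139914/10787 + 6*247*(1/133126)) = √(-139914/10787 + 741/66563) = √(-1329300345/102573583) = I*√136351099269786135/102573583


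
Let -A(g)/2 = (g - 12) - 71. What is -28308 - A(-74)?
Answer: -28622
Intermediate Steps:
A(g) = 166 - 2*g (A(g) = -2*((g - 12) - 71) = -2*((-12 + g) - 71) = -2*(-83 + g) = 166 - 2*g)
-28308 - A(-74) = -28308 - (166 - 2*(-74)) = -28308 - (166 + 148) = -28308 - 1*314 = -28308 - 314 = -28622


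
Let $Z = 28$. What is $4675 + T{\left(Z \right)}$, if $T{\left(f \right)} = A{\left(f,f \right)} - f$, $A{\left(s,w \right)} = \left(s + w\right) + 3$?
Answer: $4706$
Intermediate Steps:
$A{\left(s,w \right)} = 3 + s + w$
$T{\left(f \right)} = 3 + f$ ($T{\left(f \right)} = \left(3 + f + f\right) - f = \left(3 + 2 f\right) - f = 3 + f$)
$4675 + T{\left(Z \right)} = 4675 + \left(3 + 28\right) = 4675 + 31 = 4706$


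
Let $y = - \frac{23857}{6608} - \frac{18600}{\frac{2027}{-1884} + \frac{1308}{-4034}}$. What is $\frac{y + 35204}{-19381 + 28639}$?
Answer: $\frac{16234757066005}{3099974444896} \approx 5.2371$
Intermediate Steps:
$y = \frac{13340855657471}{1004528336}$ ($y = \left(-23857\right) \frac{1}{6608} - \frac{18600}{2027 \left(- \frac{1}{1884}\right) + 1308 \left(- \frac{1}{4034}\right)} = - \frac{23857}{6608} - \frac{18600}{- \frac{2027}{1884} - \frac{654}{2017}} = - \frac{23857}{6608} - \frac{18600}{- \frac{5320595}{3800028}} = - \frac{23857}{6608} - - \frac{14136104160}{1064119} = - \frac{23857}{6608} + \frac{14136104160}{1064119} = \frac{13340855657471}{1004528336} \approx 13281.0$)
$\frac{y + 35204}{-19381 + 28639} = \frac{\frac{13340855657471}{1004528336} + 35204}{-19381 + 28639} = \frac{48704271198015}{1004528336 \cdot 9258} = \frac{48704271198015}{1004528336} \cdot \frac{1}{9258} = \frac{16234757066005}{3099974444896}$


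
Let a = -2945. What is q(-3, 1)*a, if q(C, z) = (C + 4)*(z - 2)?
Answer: 2945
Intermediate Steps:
q(C, z) = (-2 + z)*(4 + C) (q(C, z) = (4 + C)*(-2 + z) = (-2 + z)*(4 + C))
q(-3, 1)*a = (-8 - 2*(-3) + 4*1 - 3*1)*(-2945) = (-8 + 6 + 4 - 3)*(-2945) = -1*(-2945) = 2945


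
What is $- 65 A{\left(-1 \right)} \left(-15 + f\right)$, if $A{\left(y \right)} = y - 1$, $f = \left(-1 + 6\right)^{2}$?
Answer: $1300$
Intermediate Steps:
$f = 25$ ($f = 5^{2} = 25$)
$A{\left(y \right)} = -1 + y$ ($A{\left(y \right)} = y - 1 = -1 + y$)
$- 65 A{\left(-1 \right)} \left(-15 + f\right) = - 65 \left(-1 - 1\right) \left(-15 + 25\right) = - 65 \left(\left(-2\right) 10\right) = \left(-65\right) \left(-20\right) = 1300$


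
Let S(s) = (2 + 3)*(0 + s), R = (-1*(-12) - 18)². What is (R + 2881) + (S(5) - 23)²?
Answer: 2921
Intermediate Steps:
R = 36 (R = (12 - 18)² = (-6)² = 36)
S(s) = 5*s
(R + 2881) + (S(5) - 23)² = (36 + 2881) + (5*5 - 23)² = 2917 + (25 - 23)² = 2917 + 2² = 2917 + 4 = 2921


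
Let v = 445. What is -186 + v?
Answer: 259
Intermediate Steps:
-186 + v = -186 + 445 = 259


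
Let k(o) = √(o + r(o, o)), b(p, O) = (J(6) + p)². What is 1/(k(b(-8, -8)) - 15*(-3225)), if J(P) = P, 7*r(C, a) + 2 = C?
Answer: 22575/1092065623 - √210/16380984345 ≈ 2.0671e-5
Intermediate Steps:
r(C, a) = -2/7 + C/7
b(p, O) = (6 + p)²
k(o) = √(-2/7 + 8*o/7) (k(o) = √(o + (-2/7 + o/7)) = √(-2/7 + 8*o/7))
1/(k(b(-8, -8)) - 15*(-3225)) = 1/(√(-14 + 56*(6 - 8)²)/7 - 15*(-3225)) = 1/(√(-14 + 56*(-2)²)/7 + 48375) = 1/(√(-14 + 56*4)/7 + 48375) = 1/(√(-14 + 224)/7 + 48375) = 1/(√210/7 + 48375) = 1/(48375 + √210/7)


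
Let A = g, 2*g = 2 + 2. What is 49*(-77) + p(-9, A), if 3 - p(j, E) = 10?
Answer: -3780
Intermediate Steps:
g = 2 (g = (2 + 2)/2 = (1/2)*4 = 2)
A = 2
p(j, E) = -7 (p(j, E) = 3 - 1*10 = 3 - 10 = -7)
49*(-77) + p(-9, A) = 49*(-77) - 7 = -3773 - 7 = -3780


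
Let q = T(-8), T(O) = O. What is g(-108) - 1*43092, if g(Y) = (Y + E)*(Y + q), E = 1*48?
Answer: -36132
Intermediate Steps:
q = -8
E = 48
g(Y) = (-8 + Y)*(48 + Y) (g(Y) = (Y + 48)*(Y - 8) = (48 + Y)*(-8 + Y) = (-8 + Y)*(48 + Y))
g(-108) - 1*43092 = (-384 + (-108)² + 40*(-108)) - 1*43092 = (-384 + 11664 - 4320) - 43092 = 6960 - 43092 = -36132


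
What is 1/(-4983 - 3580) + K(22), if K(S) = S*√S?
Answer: -1/8563 + 22*√22 ≈ 103.19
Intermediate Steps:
K(S) = S^(3/2)
1/(-4983 - 3580) + K(22) = 1/(-4983 - 3580) + 22^(3/2) = 1/(-8563) + 22*√22 = -1/8563 + 22*√22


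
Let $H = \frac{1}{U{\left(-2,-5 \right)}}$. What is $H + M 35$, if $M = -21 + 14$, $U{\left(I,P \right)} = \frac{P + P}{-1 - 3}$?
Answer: $- \frac{1223}{5} \approx -244.6$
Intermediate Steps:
$U{\left(I,P \right)} = - \frac{P}{2}$ ($U{\left(I,P \right)} = \frac{2 P}{-4} = 2 P \left(- \frac{1}{4}\right) = - \frac{P}{2}$)
$M = -7$
$H = \frac{2}{5}$ ($H = \frac{1}{\left(- \frac{1}{2}\right) \left(-5\right)} = \frac{1}{\frac{5}{2}} = \frac{2}{5} \approx 0.4$)
$H + M 35 = \frac{2}{5} - 245 = - \frac{1223}{5}$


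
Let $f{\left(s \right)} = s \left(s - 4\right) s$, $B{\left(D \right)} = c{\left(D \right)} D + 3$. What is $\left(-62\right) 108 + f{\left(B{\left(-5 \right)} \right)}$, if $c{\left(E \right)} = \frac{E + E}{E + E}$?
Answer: $-6720$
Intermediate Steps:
$c{\left(E \right)} = 1$ ($c{\left(E \right)} = \frac{2 E}{2 E} = 2 E \frac{1}{2 E} = 1$)
$B{\left(D \right)} = 3 + D$ ($B{\left(D \right)} = 1 D + 3 = D + 3 = 3 + D$)
$f{\left(s \right)} = s^{2} \left(-4 + s\right)$ ($f{\left(s \right)} = s \left(-4 + s\right) s = s^{2} \left(-4 + s\right)$)
$\left(-62\right) 108 + f{\left(B{\left(-5 \right)} \right)} = \left(-62\right) 108 + \left(3 - 5\right)^{2} \left(-4 + \left(3 - 5\right)\right) = -6696 + \left(-2\right)^{2} \left(-4 - 2\right) = -6696 + 4 \left(-6\right) = -6696 - 24 = -6720$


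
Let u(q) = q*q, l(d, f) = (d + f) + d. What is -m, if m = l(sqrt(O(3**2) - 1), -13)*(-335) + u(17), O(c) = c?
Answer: -4644 + 1340*sqrt(2) ≈ -2749.0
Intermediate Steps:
l(d, f) = f + 2*d
u(q) = q**2
m = 4644 - 1340*sqrt(2) (m = (-13 + 2*sqrt(3**2 - 1))*(-335) + 17**2 = (-13 + 2*sqrt(9 - 1))*(-335) + 289 = (-13 + 2*sqrt(8))*(-335) + 289 = (-13 + 2*(2*sqrt(2)))*(-335) + 289 = (-13 + 4*sqrt(2))*(-335) + 289 = (4355 - 1340*sqrt(2)) + 289 = 4644 - 1340*sqrt(2) ≈ 2749.0)
-m = -(4644 - 1340*sqrt(2)) = -4644 + 1340*sqrt(2)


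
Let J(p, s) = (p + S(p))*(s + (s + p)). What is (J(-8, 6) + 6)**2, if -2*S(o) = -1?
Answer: 576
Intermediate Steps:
S(o) = 1/2 (S(o) = -1/2*(-1) = 1/2)
J(p, s) = (1/2 + p)*(p + 2*s) (J(p, s) = (p + 1/2)*(s + (s + p)) = (1/2 + p)*(s + (p + s)) = (1/2 + p)*(p + 2*s))
(J(-8, 6) + 6)**2 = ((6 + (-8)**2 + (1/2)*(-8) + 2*(-8)*6) + 6)**2 = ((6 + 64 - 4 - 96) + 6)**2 = (-30 + 6)**2 = (-24)**2 = 576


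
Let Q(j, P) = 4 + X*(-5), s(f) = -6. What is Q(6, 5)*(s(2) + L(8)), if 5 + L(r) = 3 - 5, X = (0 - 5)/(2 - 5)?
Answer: 169/3 ≈ 56.333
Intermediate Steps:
X = 5/3 (X = -5/(-3) = -5*(-⅓) = 5/3 ≈ 1.6667)
Q(j, P) = -13/3 (Q(j, P) = 4 + (5/3)*(-5) = 4 - 25/3 = -13/3)
L(r) = -7 (L(r) = -5 + (3 - 5) = -5 - 2 = -7)
Q(6, 5)*(s(2) + L(8)) = -13*(-6 - 7)/3 = -13/3*(-13) = 169/3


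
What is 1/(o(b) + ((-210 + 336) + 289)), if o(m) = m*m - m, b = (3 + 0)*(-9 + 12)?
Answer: 1/487 ≈ 0.0020534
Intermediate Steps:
b = 9 (b = 3*3 = 9)
o(m) = m² - m
1/(o(b) + ((-210 + 336) + 289)) = 1/(9*(-1 + 9) + ((-210 + 336) + 289)) = 1/(9*8 + (126 + 289)) = 1/(72 + 415) = 1/487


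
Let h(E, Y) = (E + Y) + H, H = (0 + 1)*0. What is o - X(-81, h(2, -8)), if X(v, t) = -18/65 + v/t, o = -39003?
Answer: -5072109/130 ≈ -39016.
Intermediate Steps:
H = 0 (H = 1*0 = 0)
h(E, Y) = E + Y (h(E, Y) = (E + Y) + 0 = E + Y)
X(v, t) = -18/65 + v/t (X(v, t) = -18*1/65 + v/t = -18/65 + v/t)
o - X(-81, h(2, -8)) = -39003 - (-18/65 - 81/(2 - 8)) = -39003 - (-18/65 - 81/(-6)) = -39003 - (-18/65 - 81*(-1/6)) = -39003 - (-18/65 + 27/2) = -39003 - 1*1719/130 = -39003 - 1719/130 = -5072109/130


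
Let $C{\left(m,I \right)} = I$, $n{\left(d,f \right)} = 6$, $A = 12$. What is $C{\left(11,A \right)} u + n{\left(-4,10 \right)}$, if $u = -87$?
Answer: $-1038$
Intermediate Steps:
$C{\left(11,A \right)} u + n{\left(-4,10 \right)} = 12 \left(-87\right) + 6 = -1044 + 6 = -1038$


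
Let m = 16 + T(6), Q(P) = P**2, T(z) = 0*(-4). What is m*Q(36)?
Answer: 20736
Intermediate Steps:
T(z) = 0
m = 16 (m = 16 + 0 = 16)
m*Q(36) = 16*36**2 = 16*1296 = 20736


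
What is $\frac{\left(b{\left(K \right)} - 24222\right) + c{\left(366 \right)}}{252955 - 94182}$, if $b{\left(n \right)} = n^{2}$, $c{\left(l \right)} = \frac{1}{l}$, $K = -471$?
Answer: $\frac{72328555}{58110918} \approx 1.2447$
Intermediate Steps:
$\frac{\left(b{\left(K \right)} - 24222\right) + c{\left(366 \right)}}{252955 - 94182} = \frac{\left(\left(-471\right)^{2} - 24222\right) + \frac{1}{366}}{252955 - 94182} = \frac{\left(221841 - 24222\right) + \frac{1}{366}}{158773} = \left(197619 + \frac{1}{366}\right) \frac{1}{158773} = \frac{72328555}{366} \cdot \frac{1}{158773} = \frac{72328555}{58110918}$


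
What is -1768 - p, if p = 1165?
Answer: -2933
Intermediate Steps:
-1768 - p = -1768 - 1*1165 = -1768 - 1165 = -2933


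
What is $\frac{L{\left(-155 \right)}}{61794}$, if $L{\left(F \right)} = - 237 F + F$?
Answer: $\frac{18290}{30897} \approx 0.59197$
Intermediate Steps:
$L{\left(F \right)} = - 236 F$
$\frac{L{\left(-155 \right)}}{61794} = \frac{\left(-236\right) \left(-155\right)}{61794} = 36580 \cdot \frac{1}{61794} = \frac{18290}{30897}$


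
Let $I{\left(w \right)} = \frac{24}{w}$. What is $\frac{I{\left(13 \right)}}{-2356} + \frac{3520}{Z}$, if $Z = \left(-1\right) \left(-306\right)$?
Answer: $\frac{13475402}{1171521} \approx 11.502$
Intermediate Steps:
$Z = 306$
$\frac{I{\left(13 \right)}}{-2356} + \frac{3520}{Z} = \frac{24 \cdot \frac{1}{13}}{-2356} + \frac{3520}{306} = 24 \cdot \frac{1}{13} \left(- \frac{1}{2356}\right) + 3520 \cdot \frac{1}{306} = \frac{24}{13} \left(- \frac{1}{2356}\right) + \frac{1760}{153} = - \frac{6}{7657} + \frac{1760}{153} = \frac{13475402}{1171521}$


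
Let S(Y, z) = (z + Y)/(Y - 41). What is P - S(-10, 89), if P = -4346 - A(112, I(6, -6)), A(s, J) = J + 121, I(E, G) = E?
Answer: -228044/51 ≈ -4471.5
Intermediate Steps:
A(s, J) = 121 + J
S(Y, z) = (Y + z)/(-41 + Y)
P = -4473 (P = -4346 - (121 + 6) = -4346 - 1*127 = -4346 - 127 = -4473)
P - S(-10, 89) = -4473 - (-10 + 89)/(-41 - 10) = -4473 - 79/(-51) = -4473 - (-1)*79/51 = -4473 - 1*(-79/51) = -4473 + 79/51 = -228044/51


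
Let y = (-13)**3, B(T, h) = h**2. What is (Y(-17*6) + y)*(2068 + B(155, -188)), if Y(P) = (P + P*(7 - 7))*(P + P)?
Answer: 696274732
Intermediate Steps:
Y(P) = 2*P**2 (Y(P) = (P + P*0)*(2*P) = (P + 0)*(2*P) = P*(2*P) = 2*P**2)
y = -2197
(Y(-17*6) + y)*(2068 + B(155, -188)) = (2*(-17*6)**2 - 2197)*(2068 + (-188)**2) = (2*(-102)**2 - 2197)*(2068 + 35344) = (2*10404 - 2197)*37412 = (20808 - 2197)*37412 = 18611*37412 = 696274732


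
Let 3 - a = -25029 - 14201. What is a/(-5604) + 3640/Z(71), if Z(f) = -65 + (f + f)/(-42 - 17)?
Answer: -1359544681/22287108 ≈ -61.001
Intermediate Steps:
Z(f) = -65 - 2*f/59 (Z(f) = -65 + (2*f)/(-59) = -65 + (2*f)*(-1/59) = -65 - 2*f/59)
a = 39233 (a = 3 - (-25029 - 14201) = 3 - 1*(-39230) = 3 + 39230 = 39233)
a/(-5604) + 3640/Z(71) = 39233/(-5604) + 3640/(-65 - 2/59*71) = 39233*(-1/5604) + 3640/(-65 - 142/59) = -39233/5604 + 3640/(-3977/59) = -39233/5604 + 3640*(-59/3977) = -39233/5604 - 214760/3977 = -1359544681/22287108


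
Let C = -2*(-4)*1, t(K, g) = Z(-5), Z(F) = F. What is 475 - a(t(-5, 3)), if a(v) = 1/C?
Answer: 3799/8 ≈ 474.88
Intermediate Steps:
t(K, g) = -5
C = 8 (C = 8*1 = 8)
a(v) = ⅛ (a(v) = 1/8 = ⅛)
475 - a(t(-5, 3)) = 475 - 1*⅛ = 475 - ⅛ = 3799/8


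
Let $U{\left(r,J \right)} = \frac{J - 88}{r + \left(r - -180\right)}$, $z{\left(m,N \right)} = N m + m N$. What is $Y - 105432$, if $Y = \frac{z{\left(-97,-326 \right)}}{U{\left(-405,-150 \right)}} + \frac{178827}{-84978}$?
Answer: $\frac{29844279983}{481542} \approx 61977.0$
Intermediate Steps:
$z{\left(m,N \right)} = 2 N m$ ($z{\left(m,N \right)} = N m + N m = 2 N m$)
$U{\left(r,J \right)} = \frac{-88 + J}{180 + 2 r}$ ($U{\left(r,J \right)} = \frac{-88 + J}{r + \left(r + 180\right)} = \frac{-88 + J}{r + \left(180 + r\right)} = \frac{-88 + J}{180 + 2 r}$)
$Y = \frac{80614216127}{481542}$ ($Y = \frac{2 \left(-326\right) \left(-97\right)}{\frac{1}{2} \frac{1}{90 - 405} \left(-88 - 150\right)} + \frac{178827}{-84978} = \frac{63244}{\frac{1}{2} \frac{1}{-315} \left(-238\right)} + 178827 \left(- \frac{1}{84978}\right) = \frac{63244}{\frac{1}{2} \left(- \frac{1}{315}\right) \left(-238\right)} - \frac{59609}{28326} = \frac{63244}{\frac{17}{45}} - \frac{59609}{28326} = 63244 \cdot \frac{45}{17} - \frac{59609}{28326} = \frac{2845980}{17} - \frac{59609}{28326} = \frac{80614216127}{481542} \approx 1.6741 \cdot 10^{5}$)
$Y - 105432 = \frac{80614216127}{481542} - 105432 = \frac{29844279983}{481542}$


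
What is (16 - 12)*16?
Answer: 64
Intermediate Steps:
(16 - 12)*16 = 4*16 = 64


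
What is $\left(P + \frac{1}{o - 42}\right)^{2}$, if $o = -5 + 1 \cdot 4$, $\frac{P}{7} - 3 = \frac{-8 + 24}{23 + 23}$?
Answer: $\frac{536107716}{978121} \approx 548.1$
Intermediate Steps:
$P = \frac{539}{23}$ ($P = 21 + 7 \frac{-8 + 24}{23 + 23} = 21 + 7 \cdot \frac{16}{46} = 21 + 7 \cdot 16 \cdot \frac{1}{46} = 21 + 7 \cdot \frac{8}{23} = 21 + \frac{56}{23} = \frac{539}{23} \approx 23.435$)
$o = -1$ ($o = -5 + 4 = -1$)
$\left(P + \frac{1}{o - 42}\right)^{2} = \left(\frac{539}{23} + \frac{1}{-1 - 42}\right)^{2} = \left(\frac{539}{23} + \frac{1}{-43}\right)^{2} = \left(\frac{539}{23} - \frac{1}{43}\right)^{2} = \left(\frac{23154}{989}\right)^{2} = \frac{536107716}{978121}$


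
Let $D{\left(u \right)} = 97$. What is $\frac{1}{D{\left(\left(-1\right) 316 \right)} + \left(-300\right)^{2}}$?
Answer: $\frac{1}{90097} \approx 1.1099 \cdot 10^{-5}$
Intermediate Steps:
$\frac{1}{D{\left(\left(-1\right) 316 \right)} + \left(-300\right)^{2}} = \frac{1}{97 + \left(-300\right)^{2}} = \frac{1}{97 + 90000} = \frac{1}{90097}$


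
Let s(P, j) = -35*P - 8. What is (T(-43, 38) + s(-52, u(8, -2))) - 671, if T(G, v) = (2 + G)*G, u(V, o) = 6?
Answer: 2904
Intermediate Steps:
T(G, v) = G*(2 + G)
s(P, j) = -8 - 35*P
(T(-43, 38) + s(-52, u(8, -2))) - 671 = (-43*(2 - 43) + (-8 - 35*(-52))) - 671 = (-43*(-41) + (-8 + 1820)) - 671 = (1763 + 1812) - 671 = 3575 - 671 = 2904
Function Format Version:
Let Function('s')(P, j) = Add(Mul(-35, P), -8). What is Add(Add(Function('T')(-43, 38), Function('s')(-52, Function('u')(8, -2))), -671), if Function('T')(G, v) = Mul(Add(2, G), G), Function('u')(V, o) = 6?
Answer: 2904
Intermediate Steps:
Function('T')(G, v) = Mul(G, Add(2, G))
Function('s')(P, j) = Add(-8, Mul(-35, P))
Add(Add(Function('T')(-43, 38), Function('s')(-52, Function('u')(8, -2))), -671) = Add(Add(Mul(-43, Add(2, -43)), Add(-8, Mul(-35, -52))), -671) = Add(Add(Mul(-43, -41), Add(-8, 1820)), -671) = Add(Add(1763, 1812), -671) = Add(3575, -671) = 2904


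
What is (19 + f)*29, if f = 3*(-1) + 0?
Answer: 464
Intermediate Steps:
f = -3 (f = -3 + 0 = -3)
(19 + f)*29 = (19 - 3)*29 = 16*29 = 464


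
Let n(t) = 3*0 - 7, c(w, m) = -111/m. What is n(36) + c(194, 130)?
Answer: -1021/130 ≈ -7.8538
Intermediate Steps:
n(t) = -7 (n(t) = 0 - 7 = -7)
n(36) + c(194, 130) = -7 - 111/130 = -1021/130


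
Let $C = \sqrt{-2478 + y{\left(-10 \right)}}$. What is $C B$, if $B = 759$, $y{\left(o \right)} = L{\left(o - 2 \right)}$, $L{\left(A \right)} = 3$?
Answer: $11385 i \sqrt{11} \approx 37760.0 i$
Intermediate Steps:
$y{\left(o \right)} = 3$
$C = 15 i \sqrt{11}$ ($C = \sqrt{-2478 + 3} = \sqrt{-2475} = 15 i \sqrt{11} \approx 49.749 i$)
$C B = 15 i \sqrt{11} \cdot 759 = 11385 i \sqrt{11}$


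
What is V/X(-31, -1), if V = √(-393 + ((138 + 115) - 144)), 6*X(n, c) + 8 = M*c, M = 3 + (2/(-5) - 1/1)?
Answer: -5*I*√71/4 ≈ -10.533*I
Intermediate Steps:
M = 8/5 (M = 3 + (2*(-⅕) - 1*1) = 3 + (-⅖ - 1) = 3 - 7/5 = 8/5 ≈ 1.6000)
X(n, c) = -4/3 + 4*c/15 (X(n, c) = -4/3 + (8*c/5)/6 = -4/3 + 4*c/15)
V = 2*I*√71 (V = √(-393 + (253 - 144)) = √(-393 + 109) = √(-284) = 2*I*√71 ≈ 16.852*I)
V/X(-31, -1) = (2*I*√71)/(-4/3 + (4/15)*(-1)) = (2*I*√71)/(-4/3 - 4/15) = (2*I*√71)/(-8/5) = (2*I*√71)*(-5/8) = -5*I*√71/4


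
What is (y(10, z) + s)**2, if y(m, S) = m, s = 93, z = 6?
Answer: 10609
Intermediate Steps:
(y(10, z) + s)**2 = (10 + 93)**2 = 103**2 = 10609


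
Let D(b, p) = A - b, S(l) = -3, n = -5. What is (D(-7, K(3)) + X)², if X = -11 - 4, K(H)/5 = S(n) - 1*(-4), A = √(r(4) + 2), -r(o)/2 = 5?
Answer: 56 - 32*I*√2 ≈ 56.0 - 45.255*I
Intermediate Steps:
r(o) = -10 (r(o) = -2*5 = -10)
A = 2*I*√2 (A = √(-10 + 2) = √(-8) = 2*I*√2 ≈ 2.8284*I)
K(H) = 5 (K(H) = 5*(-3 - 1*(-4)) = 5*(-3 + 4) = 5*1 = 5)
D(b, p) = -b + 2*I*√2 (D(b, p) = 2*I*√2 - b = -b + 2*I*√2)
X = -15
(D(-7, K(3)) + X)² = ((-1*(-7) + 2*I*√2) - 15)² = ((7 + 2*I*√2) - 15)² = (-8 + 2*I*√2)²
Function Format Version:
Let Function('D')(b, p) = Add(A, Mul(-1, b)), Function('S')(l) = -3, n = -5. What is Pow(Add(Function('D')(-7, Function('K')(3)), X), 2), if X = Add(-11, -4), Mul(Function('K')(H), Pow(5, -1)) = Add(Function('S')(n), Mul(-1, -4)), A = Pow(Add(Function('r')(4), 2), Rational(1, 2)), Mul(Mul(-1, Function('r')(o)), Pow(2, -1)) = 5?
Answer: Add(56, Mul(-32, I, Pow(2, Rational(1, 2)))) ≈ Add(56.000, Mul(-45.255, I))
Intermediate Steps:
Function('r')(o) = -10 (Function('r')(o) = Mul(-2, 5) = -10)
A = Mul(2, I, Pow(2, Rational(1, 2))) (A = Pow(Add(-10, 2), Rational(1, 2)) = Pow(-8, Rational(1, 2)) = Mul(2, I, Pow(2, Rational(1, 2))) ≈ Mul(2.8284, I))
Function('K')(H) = 5 (Function('K')(H) = Mul(5, Add(-3, Mul(-1, -4))) = Mul(5, Add(-3, 4)) = Mul(5, 1) = 5)
Function('D')(b, p) = Add(Mul(-1, b), Mul(2, I, Pow(2, Rational(1, 2)))) (Function('D')(b, p) = Add(Mul(2, I, Pow(2, Rational(1, 2))), Mul(-1, b)) = Add(Mul(-1, b), Mul(2, I, Pow(2, Rational(1, 2)))))
X = -15
Pow(Add(Function('D')(-7, Function('K')(3)), X), 2) = Pow(Add(Add(Mul(-1, -7), Mul(2, I, Pow(2, Rational(1, 2)))), -15), 2) = Pow(Add(Add(7, Mul(2, I, Pow(2, Rational(1, 2)))), -15), 2) = Pow(Add(-8, Mul(2, I, Pow(2, Rational(1, 2)))), 2)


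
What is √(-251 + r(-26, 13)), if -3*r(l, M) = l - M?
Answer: I*√238 ≈ 15.427*I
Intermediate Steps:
r(l, M) = -l/3 + M/3 (r(l, M) = -(l - M)/3 = -l/3 + M/3)
√(-251 + r(-26, 13)) = √(-251 + (-⅓*(-26) + (⅓)*13)) = √(-251 + (26/3 + 13/3)) = √(-251 + 13) = √(-238) = I*√238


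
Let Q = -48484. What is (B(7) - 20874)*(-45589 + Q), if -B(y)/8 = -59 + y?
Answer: 1924545434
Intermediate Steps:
B(y) = 472 - 8*y (B(y) = -8*(-59 + y) = 472 - 8*y)
(B(7) - 20874)*(-45589 + Q) = ((472 - 8*7) - 20874)*(-45589 - 48484) = ((472 - 56) - 20874)*(-94073) = (416 - 20874)*(-94073) = -20458*(-94073) = 1924545434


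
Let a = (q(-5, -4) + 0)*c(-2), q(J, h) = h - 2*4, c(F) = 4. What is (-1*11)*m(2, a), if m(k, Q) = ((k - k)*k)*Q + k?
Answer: -22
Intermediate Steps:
q(J, h) = -8 + h (q(J, h) = h - 8 = -8 + h)
a = -48 (a = ((-8 - 4) + 0)*4 = (-12 + 0)*4 = -12*4 = -48)
m(k, Q) = k (m(k, Q) = (0*k)*Q + k = 0*Q + k = 0 + k = k)
(-1*11)*m(2, a) = -1*11*2 = -11*2 = -22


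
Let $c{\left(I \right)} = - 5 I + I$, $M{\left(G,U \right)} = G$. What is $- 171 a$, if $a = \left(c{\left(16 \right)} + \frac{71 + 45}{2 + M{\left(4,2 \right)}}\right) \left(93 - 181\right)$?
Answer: $-672144$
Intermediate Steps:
$c{\left(I \right)} = - 4 I$
$a = \frac{11792}{3}$ ($a = \left(\left(-4\right) 16 + \frac{71 + 45}{2 + 4}\right) \left(93 - 181\right) = \left(-64 + \frac{116}{6}\right) \left(-88\right) = \left(-64 + 116 \cdot \frac{1}{6}\right) \left(-88\right) = \left(-64 + \frac{58}{3}\right) \left(-88\right) = \left(- \frac{134}{3}\right) \left(-88\right) = \frac{11792}{3} \approx 3930.7$)
$- 171 a = \left(-171\right) \frac{11792}{3} = -672144$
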